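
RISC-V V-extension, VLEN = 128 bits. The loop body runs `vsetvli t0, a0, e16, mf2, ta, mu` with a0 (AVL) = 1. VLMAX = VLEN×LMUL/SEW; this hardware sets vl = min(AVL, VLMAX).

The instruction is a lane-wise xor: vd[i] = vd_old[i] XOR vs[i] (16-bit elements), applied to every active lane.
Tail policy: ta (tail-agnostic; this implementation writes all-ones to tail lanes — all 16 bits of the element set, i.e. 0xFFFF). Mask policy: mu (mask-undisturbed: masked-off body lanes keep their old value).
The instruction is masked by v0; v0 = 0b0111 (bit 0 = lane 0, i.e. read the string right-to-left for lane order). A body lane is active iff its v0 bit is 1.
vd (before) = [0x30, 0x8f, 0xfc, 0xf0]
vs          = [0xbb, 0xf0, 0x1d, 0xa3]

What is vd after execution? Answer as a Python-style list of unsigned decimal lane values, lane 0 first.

VLMAX = VLEN×LMUL/SEW = 128×1/2/16 = 4
vl = min(AVL, VLMAX) = min(1, 4) = 1
[0] xor(0x30,0xbb) = 0x8b
[1] tail/ones = 0xffff
[2] tail/ones = 0xffff
[3] tail/ones = 0xffff

vd = [139, 65535, 65535, 65535]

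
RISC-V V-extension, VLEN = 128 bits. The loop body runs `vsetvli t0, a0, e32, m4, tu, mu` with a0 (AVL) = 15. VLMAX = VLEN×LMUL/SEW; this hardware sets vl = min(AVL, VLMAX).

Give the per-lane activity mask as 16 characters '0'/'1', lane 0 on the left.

predicate = 1111111111111110

VLMAX = (128 × 4) / 32 = 16 lanes
vl = min(AVL, VLMAX) = min(15, 16) = 15
bits (lane 0 leftmost): 1111111111111110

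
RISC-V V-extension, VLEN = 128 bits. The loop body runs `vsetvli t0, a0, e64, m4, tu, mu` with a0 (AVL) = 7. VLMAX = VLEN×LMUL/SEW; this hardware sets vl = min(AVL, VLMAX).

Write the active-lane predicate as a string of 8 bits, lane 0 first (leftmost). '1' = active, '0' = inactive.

lanes per group: 128·4/64 = 8
vl ← min(7, 8) = 7
bits (lane 0 leftmost): 11111110

predicate = 11111110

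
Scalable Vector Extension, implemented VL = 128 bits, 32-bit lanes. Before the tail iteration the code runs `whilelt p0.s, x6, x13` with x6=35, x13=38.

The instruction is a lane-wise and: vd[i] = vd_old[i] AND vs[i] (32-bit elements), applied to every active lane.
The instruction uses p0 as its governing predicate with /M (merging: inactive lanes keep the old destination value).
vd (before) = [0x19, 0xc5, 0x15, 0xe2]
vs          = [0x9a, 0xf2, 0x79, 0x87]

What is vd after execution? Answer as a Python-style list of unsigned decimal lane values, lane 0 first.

vd = [24, 192, 17, 226]

lane count: 128 div 32 = 4
active while 35+j < 38, i.e. j ∈ [0,3) capped at 4 ⇒ 3
[0] and(0x19,0x9a) = 0x18
[1] and(0xc5,0xf2) = 0xc0
[2] and(0x15,0x79) = 0x11
[3] tail/keep = 0xe2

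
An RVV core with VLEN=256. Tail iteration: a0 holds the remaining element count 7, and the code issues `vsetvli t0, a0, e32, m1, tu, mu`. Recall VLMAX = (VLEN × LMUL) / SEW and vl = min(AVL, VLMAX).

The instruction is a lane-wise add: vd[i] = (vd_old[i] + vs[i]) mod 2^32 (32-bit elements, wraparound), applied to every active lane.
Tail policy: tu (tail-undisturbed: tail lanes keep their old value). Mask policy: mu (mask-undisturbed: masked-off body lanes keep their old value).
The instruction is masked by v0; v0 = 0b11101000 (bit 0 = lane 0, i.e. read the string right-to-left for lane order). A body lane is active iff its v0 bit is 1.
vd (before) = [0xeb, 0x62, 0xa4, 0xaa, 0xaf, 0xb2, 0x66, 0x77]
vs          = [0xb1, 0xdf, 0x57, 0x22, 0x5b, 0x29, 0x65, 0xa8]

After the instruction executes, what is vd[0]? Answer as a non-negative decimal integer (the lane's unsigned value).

lanes per group: 256·1/32 = 8
vl ← min(7, 8) = 7
lane  0: mask-off/keep ⇒ 0xeb
lane  1: mask-off/keep ⇒ 0x62
lane  2: mask-off/keep ⇒ 0xa4
lane  3: add(0xaa,0x22) ⇒ 0xcc
lane  4: mask-off/keep ⇒ 0xaf
lane  5: add(0xb2,0x29) ⇒ 0xdb
lane  6: add(0x66,0x65) ⇒ 0xcb
lane  7: tail/keep ⇒ 0x77

vd[0] = 235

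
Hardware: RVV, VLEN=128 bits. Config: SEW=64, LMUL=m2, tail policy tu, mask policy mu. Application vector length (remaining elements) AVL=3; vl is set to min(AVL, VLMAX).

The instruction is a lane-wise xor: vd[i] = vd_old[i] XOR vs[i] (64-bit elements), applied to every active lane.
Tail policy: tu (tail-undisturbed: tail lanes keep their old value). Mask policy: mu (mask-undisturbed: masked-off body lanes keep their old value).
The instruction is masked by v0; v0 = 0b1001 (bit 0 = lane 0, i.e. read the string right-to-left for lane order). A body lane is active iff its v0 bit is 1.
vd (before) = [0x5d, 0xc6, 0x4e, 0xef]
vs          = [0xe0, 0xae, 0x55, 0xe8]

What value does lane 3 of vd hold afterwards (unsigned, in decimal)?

vd[3] = 239

VLMAX = VLEN×LMUL/SEW = 128×2/64 = 4
vl ← min(3, 4) = 3
[0] xor(0x5d,0xe0) = 0xbd
[1] mask-off/keep = 0xc6
[2] mask-off/keep = 0x4e
[3] tail/keep = 0xef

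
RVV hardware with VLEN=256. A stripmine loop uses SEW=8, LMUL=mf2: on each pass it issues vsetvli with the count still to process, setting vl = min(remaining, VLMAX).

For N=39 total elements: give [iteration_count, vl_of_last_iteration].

lanes per group: 256·1/2/8 = 16
N=39: ⌈39/16⌉ = 3 iters; last vl = 39 − 2×16 = 7

[iterations, last_vl] = [3, 7]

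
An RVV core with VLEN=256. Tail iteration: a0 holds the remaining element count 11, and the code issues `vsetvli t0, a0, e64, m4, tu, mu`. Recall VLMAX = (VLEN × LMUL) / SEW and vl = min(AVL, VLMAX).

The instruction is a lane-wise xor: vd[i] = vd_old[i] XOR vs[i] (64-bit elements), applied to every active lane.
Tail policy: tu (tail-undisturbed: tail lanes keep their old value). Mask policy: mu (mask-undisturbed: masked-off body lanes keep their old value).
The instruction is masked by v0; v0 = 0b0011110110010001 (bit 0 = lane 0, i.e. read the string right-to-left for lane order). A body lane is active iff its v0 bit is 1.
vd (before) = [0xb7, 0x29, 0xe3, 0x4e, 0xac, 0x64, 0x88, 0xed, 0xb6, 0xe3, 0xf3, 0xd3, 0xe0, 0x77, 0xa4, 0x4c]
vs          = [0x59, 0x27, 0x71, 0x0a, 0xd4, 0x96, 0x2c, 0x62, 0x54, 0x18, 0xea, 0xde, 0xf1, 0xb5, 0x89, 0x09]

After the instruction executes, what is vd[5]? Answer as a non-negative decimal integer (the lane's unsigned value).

VLMAX = VLEN×LMUL/SEW = 256×4/64 = 16
vl = min(AVL, VLMAX) = min(11, 16) = 11
  i=0: xor(0xb7,0x59) → 238
  i=1: mask-off/keep → 41
  i=2: mask-off/keep → 227
  i=3: mask-off/keep → 78
  i=4: xor(0xac,0xd4) → 120
  i=5: mask-off/keep → 100
  i=6: mask-off/keep → 136
  i=7: xor(0xed,0x62) → 143
  i=8: xor(0xb6,0x54) → 226
  i=9: mask-off/keep → 227
  i=10: xor(0xf3,0xea) → 25
  i=11: tail/keep → 211
  i=12: tail/keep → 224
  i=13: tail/keep → 119
  i=14: tail/keep → 164
  i=15: tail/keep → 76

vd[5] = 100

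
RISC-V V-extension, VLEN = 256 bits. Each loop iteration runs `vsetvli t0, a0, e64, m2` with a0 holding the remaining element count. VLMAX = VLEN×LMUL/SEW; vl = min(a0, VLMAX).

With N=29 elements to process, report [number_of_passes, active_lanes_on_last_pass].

VLMAX = VLEN×LMUL/SEW = 256×2/64 = 8
iterations = ceil(29/8) = 4; final-pass vl = 5

[iterations, last_vl] = [4, 5]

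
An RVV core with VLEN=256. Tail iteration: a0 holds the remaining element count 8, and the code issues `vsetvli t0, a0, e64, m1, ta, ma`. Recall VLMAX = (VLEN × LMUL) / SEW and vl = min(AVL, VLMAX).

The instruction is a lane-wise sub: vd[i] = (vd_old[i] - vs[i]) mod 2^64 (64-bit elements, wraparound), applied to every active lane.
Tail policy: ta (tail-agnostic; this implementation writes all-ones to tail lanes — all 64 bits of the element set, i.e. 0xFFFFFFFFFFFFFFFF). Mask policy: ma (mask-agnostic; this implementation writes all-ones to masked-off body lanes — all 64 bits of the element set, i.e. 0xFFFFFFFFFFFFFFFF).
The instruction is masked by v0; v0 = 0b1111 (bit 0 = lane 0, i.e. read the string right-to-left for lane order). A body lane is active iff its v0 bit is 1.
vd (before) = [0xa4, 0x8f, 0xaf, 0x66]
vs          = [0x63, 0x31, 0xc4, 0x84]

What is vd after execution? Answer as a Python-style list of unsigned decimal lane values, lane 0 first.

vd = [65, 94, 18446744073709551595, 18446744073709551586]

VLMAX = (256 × 1) / 64 = 4 lanes
vl = min(AVL, VLMAX) = min(8, 4) = 4
[0] sub(0xa4,0x63) = 0x41
[1] sub(0x8f,0x31) = 0x5e
[2] sub(0xaf,0xc4) = 0xffffffffffffffeb
[3] sub(0x66,0x84) = 0xffffffffffffffe2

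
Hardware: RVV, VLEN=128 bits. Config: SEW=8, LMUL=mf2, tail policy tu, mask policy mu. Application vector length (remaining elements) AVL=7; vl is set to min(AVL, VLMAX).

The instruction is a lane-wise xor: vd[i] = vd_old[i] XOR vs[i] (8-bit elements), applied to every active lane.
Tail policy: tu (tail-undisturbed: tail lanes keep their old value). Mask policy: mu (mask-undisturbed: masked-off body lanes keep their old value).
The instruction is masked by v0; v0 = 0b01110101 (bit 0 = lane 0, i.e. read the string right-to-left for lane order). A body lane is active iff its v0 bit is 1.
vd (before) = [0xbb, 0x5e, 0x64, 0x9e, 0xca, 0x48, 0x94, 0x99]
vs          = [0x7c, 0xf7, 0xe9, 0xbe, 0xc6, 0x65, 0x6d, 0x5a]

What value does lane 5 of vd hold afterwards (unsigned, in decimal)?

lanes per group: 128·1/2/8 = 8
vl ← min(7, 8) = 7
vd[0] xor(0xbb,0x7c) -> 0xc7
vd[1] mask-off/keep -> 0x5e
vd[2] xor(0x64,0xe9) -> 0x8d
vd[3] mask-off/keep -> 0x9e
vd[4] xor(0xca,0xc6) -> 0x0c
vd[5] xor(0x48,0x65) -> 0x2d
vd[6] xor(0x94,0x6d) -> 0xf9
vd[7] tail/keep -> 0x99

vd[5] = 45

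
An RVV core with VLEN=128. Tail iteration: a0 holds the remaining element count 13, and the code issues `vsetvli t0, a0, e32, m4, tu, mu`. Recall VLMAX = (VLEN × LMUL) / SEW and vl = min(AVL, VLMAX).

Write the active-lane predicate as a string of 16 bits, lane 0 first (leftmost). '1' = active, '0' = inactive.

predicate = 1111111111111000

lanes per group: 128·4/32 = 16
vl = min(AVL, VLMAX) = min(13, 16) = 13
bits (lane 0 leftmost): 1111111111111000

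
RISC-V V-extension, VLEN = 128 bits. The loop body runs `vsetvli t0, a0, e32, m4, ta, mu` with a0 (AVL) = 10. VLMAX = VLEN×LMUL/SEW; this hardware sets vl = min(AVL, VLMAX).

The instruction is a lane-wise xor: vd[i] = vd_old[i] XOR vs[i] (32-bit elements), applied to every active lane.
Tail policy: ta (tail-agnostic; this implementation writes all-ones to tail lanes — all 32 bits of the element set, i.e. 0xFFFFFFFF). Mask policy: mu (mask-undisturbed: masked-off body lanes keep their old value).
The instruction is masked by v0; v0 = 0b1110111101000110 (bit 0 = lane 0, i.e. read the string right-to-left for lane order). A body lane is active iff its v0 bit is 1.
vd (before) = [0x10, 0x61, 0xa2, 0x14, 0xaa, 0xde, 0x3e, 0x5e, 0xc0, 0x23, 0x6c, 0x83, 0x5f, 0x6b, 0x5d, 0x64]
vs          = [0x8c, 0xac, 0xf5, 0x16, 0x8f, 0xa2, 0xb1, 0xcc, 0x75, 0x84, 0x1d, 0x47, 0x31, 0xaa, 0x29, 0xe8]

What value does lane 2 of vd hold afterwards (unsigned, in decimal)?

VLMAX = VLEN×LMUL/SEW = 128×4/32 = 16
vl ← min(10, 16) = 10
  i=0: mask-off/keep → 16
  i=1: xor(0x61,0xac) → 205
  i=2: xor(0xa2,0xf5) → 87
  i=3: mask-off/keep → 20
  i=4: mask-off/keep → 170
  i=5: mask-off/keep → 222
  i=6: xor(0x3e,0xb1) → 143
  i=7: mask-off/keep → 94
  i=8: xor(0xc0,0x75) → 181
  i=9: xor(0x23,0x84) → 167
  i=10: tail/ones → 4294967295
  i=11: tail/ones → 4294967295
  i=12: tail/ones → 4294967295
  i=13: tail/ones → 4294967295
  i=14: tail/ones → 4294967295
  i=15: tail/ones → 4294967295

vd[2] = 87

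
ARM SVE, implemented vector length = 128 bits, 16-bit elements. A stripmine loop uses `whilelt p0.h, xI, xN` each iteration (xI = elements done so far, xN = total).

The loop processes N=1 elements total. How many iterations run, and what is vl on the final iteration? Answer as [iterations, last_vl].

register lanes = 128/16 = 8
iterations = ceil(1/8) = 1; final-pass vl = 1

[iterations, last_vl] = [1, 1]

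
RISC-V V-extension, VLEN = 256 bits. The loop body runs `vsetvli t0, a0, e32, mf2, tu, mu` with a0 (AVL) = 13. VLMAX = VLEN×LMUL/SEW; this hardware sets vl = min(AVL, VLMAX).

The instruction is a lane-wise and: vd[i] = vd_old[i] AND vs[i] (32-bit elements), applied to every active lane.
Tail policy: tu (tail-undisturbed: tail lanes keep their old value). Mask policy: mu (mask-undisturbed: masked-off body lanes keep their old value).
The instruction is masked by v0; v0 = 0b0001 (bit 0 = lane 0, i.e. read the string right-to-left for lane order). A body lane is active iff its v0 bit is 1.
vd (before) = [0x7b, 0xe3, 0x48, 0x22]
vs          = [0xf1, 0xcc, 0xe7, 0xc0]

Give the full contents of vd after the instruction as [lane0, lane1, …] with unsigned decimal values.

VLMAX = (256 × 1/2) / 32 = 4 lanes
AVL=13 > VLMAX=4, so vl = 4
lane  0: and(0x7b,0xf1) ⇒ 0x71
lane  1: mask-off/keep ⇒ 0xe3
lane  2: mask-off/keep ⇒ 0x48
lane  3: mask-off/keep ⇒ 0x22

vd = [113, 227, 72, 34]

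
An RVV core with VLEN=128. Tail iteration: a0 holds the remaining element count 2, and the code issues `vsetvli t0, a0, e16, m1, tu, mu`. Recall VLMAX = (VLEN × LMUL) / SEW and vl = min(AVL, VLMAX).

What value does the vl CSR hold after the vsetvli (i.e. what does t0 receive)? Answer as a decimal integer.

vl = 2

VLMAX = (128 × 1) / 16 = 8 lanes
AVL=2 ≤ VLMAX=8, so vl = 2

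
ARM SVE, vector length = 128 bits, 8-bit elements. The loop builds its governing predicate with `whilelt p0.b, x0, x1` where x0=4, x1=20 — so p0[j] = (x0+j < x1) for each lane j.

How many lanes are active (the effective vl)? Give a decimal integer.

lane count: 128 div 8 = 16
whilelt: lane j active iff 4+j < 20 → j < 16 → 16 active

vl = 16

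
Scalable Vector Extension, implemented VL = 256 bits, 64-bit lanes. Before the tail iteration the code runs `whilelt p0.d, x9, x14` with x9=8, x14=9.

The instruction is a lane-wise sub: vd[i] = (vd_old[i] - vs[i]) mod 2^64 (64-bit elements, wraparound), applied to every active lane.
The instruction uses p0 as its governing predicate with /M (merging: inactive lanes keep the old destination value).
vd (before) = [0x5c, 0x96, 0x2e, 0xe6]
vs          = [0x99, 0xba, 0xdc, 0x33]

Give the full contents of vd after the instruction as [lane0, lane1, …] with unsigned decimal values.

vd = [18446744073709551555, 150, 46, 230]

lane count: 256 div 64 = 4
p0[j] = (8+j < 9); true for j=0..0 → 1 lanes set
  i=0: sub(0x5c,0x99) → 18446744073709551555
  i=1: tail/keep → 150
  i=2: tail/keep → 46
  i=3: tail/keep → 230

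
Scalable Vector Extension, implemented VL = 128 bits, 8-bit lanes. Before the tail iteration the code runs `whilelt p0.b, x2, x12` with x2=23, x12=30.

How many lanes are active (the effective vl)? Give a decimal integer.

lane count: 128 div 8 = 16
active while 23+j < 30, i.e. j ∈ [0,7) capped at 16 ⇒ 7

vl = 7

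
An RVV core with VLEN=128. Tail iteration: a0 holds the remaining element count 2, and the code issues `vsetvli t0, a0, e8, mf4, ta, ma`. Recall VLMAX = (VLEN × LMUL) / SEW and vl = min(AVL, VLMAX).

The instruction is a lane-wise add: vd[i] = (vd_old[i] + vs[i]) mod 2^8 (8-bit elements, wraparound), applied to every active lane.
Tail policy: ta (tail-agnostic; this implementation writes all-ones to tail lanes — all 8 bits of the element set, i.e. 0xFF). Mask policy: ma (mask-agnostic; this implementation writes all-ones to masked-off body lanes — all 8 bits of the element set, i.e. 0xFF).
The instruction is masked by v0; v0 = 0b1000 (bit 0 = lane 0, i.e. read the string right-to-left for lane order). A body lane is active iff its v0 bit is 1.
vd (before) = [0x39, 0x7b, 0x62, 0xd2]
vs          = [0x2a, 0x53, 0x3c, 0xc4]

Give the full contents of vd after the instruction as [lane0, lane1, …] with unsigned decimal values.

vd = [255, 255, 255, 255]

VLMAX = (128 × 1/4) / 8 = 4 lanes
vl = min(AVL, VLMAX) = min(2, 4) = 2
  i=0: mask-off/ones → 255
  i=1: mask-off/ones → 255
  i=2: tail/ones → 255
  i=3: tail/ones → 255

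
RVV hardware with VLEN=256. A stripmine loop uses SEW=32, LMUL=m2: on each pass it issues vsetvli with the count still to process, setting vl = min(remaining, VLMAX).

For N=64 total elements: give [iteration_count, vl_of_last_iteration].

[iterations, last_vl] = [4, 16]

lanes per group: 256·2/32 = 16
N=64: ⌈64/16⌉ = 4 iters; last vl = 64 − 3×16 = 16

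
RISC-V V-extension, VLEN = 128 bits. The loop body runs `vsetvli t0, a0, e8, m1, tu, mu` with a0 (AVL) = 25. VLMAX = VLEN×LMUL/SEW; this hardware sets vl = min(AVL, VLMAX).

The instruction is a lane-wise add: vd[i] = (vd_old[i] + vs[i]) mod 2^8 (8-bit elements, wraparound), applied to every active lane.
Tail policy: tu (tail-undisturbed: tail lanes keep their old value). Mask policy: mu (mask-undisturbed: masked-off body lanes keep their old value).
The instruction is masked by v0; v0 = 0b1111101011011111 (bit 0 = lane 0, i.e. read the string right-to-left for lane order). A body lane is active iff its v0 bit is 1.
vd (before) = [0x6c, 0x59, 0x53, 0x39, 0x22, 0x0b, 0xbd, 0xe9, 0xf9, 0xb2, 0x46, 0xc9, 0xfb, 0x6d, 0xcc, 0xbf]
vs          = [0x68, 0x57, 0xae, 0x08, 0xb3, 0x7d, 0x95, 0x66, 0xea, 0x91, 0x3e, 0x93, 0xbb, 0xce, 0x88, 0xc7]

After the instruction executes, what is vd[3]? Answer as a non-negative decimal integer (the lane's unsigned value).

vd[3] = 65

VLMAX = VLEN×LMUL/SEW = 128×1/8 = 16
AVL=25 > VLMAX=16, so vl = 16
lane  0: add(0x6c,0x68) ⇒ 0xd4
lane  1: add(0x59,0x57) ⇒ 0xb0
lane  2: add(0x53,0xae) ⇒ 0x01
lane  3: add(0x39,0x08) ⇒ 0x41
lane  4: add(0x22,0xb3) ⇒ 0xd5
lane  5: mask-off/keep ⇒ 0x0b
lane  6: add(0xbd,0x95) ⇒ 0x52
lane  7: add(0xe9,0x66) ⇒ 0x4f
lane  8: mask-off/keep ⇒ 0xf9
lane  9: add(0xb2,0x91) ⇒ 0x43
lane 10: mask-off/keep ⇒ 0x46
lane 11: add(0xc9,0x93) ⇒ 0x5c
lane 12: add(0xfb,0xbb) ⇒ 0xb6
lane 13: add(0x6d,0xce) ⇒ 0x3b
lane 14: add(0xcc,0x88) ⇒ 0x54
lane 15: add(0xbf,0xc7) ⇒ 0x86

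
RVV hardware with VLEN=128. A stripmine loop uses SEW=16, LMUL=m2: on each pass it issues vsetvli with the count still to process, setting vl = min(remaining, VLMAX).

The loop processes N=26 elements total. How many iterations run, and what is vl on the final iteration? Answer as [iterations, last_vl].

[iterations, last_vl] = [2, 10]

lanes per group: 128·2/16 = 16
iterations = ceil(26/16) = 2; final-pass vl = 10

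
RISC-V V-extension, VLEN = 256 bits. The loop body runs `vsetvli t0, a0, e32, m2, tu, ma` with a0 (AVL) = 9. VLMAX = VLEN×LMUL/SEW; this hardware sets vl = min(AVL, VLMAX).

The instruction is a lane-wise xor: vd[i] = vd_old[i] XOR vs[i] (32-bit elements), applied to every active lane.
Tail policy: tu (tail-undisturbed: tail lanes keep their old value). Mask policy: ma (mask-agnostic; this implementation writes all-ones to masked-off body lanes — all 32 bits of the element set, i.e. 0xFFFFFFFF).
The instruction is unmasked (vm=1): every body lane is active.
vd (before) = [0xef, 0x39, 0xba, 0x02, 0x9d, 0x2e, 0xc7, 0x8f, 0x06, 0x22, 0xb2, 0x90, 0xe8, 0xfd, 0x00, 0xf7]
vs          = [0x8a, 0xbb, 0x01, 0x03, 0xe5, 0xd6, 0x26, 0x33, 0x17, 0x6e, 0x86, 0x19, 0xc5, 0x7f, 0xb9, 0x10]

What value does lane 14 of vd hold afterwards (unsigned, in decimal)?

vd[14] = 0

VLMAX = (256 × 2) / 32 = 16 lanes
vl ← min(9, 16) = 9
[0] xor(0xef,0x8a) = 0x65
[1] xor(0x39,0xbb) = 0x82
[2] xor(0xba,0x01) = 0xbb
[3] xor(0x02,0x03) = 0x01
[4] xor(0x9d,0xe5) = 0x78
[5] xor(0x2e,0xd6) = 0xf8
[6] xor(0xc7,0x26) = 0xe1
[7] xor(0x8f,0x33) = 0xbc
[8] xor(0x06,0x17) = 0x11
[9] tail/keep = 0x22
[10] tail/keep = 0xb2
[11] tail/keep = 0x90
[12] tail/keep = 0xe8
[13] tail/keep = 0xfd
[14] tail/keep = 0x00
[15] tail/keep = 0xf7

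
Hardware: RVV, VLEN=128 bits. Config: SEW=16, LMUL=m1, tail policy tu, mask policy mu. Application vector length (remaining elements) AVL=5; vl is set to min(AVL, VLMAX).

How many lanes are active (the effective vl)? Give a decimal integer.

lanes per group: 128·1/16 = 8
vl = min(AVL, VLMAX) = min(5, 8) = 5

vl = 5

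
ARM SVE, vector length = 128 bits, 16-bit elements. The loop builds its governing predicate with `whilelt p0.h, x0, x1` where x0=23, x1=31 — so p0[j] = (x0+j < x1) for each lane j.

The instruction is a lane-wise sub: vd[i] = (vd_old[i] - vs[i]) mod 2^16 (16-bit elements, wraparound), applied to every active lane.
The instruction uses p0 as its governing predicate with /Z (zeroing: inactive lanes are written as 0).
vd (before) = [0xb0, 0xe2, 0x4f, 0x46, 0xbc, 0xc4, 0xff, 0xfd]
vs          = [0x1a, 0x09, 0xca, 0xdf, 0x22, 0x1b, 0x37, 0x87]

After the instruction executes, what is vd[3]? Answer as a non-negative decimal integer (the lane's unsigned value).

lane count: 128 div 16 = 8
active while 23+j < 31, i.e. j ∈ [0,8) capped at 8 ⇒ 8
[0] sub(0xb0,0x1a) = 0x96
[1] sub(0xe2,0x09) = 0xd9
[2] sub(0x4f,0xca) = 0xff85
[3] sub(0x46,0xdf) = 0xff67
[4] sub(0xbc,0x22) = 0x9a
[5] sub(0xc4,0x1b) = 0xa9
[6] sub(0xff,0x37) = 0xc8
[7] sub(0xfd,0x87) = 0x76

vd[3] = 65383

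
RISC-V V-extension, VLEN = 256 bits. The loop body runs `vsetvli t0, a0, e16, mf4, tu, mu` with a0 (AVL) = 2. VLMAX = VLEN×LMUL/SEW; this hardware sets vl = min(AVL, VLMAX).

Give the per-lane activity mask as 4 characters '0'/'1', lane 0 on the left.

predicate = 1100

VLMAX = VLEN×LMUL/SEW = 256×1/4/16 = 4
vl ← min(2, 4) = 2
bits (lane 0 leftmost): 1100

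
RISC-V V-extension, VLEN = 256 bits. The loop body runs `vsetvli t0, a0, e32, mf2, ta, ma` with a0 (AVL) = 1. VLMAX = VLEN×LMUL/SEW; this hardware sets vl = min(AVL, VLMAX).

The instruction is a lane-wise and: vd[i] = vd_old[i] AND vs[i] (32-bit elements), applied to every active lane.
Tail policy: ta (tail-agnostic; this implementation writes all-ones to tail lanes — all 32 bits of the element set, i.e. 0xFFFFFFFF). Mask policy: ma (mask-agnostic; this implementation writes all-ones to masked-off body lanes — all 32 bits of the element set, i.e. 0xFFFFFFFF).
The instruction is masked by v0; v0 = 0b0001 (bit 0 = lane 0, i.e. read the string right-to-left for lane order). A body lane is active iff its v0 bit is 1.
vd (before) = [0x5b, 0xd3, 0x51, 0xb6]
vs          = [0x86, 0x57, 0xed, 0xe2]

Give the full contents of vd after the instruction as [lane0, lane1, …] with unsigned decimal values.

VLMAX = (256 × 1/2) / 32 = 4 lanes
vl = min(AVL, VLMAX) = min(1, 4) = 1
  i=0: and(0x5b,0x86) → 2
  i=1: tail/ones → 4294967295
  i=2: tail/ones → 4294967295
  i=3: tail/ones → 4294967295

vd = [2, 4294967295, 4294967295, 4294967295]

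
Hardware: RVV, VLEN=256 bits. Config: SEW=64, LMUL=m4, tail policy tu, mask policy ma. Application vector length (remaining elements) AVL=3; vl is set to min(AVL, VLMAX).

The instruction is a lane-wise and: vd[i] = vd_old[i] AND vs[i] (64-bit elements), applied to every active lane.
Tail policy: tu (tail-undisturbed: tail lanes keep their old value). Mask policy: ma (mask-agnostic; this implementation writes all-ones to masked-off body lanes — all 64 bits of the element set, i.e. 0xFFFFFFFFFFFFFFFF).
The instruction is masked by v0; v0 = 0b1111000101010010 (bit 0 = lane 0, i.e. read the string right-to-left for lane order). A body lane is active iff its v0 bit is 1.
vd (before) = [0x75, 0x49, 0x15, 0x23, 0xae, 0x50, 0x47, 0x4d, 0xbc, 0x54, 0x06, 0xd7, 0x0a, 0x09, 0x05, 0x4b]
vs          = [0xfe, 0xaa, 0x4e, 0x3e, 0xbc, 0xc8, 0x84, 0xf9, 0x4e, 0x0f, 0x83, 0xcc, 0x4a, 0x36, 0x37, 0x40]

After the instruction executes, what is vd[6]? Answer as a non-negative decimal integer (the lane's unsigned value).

vd[6] = 71

VLMAX = (256 × 4) / 64 = 16 lanes
vl = min(AVL, VLMAX) = min(3, 16) = 3
vd[0] mask-off/ones -> 0xffffffffffffffff
vd[1] and(0x49,0xaa) -> 0x08
vd[2] mask-off/ones -> 0xffffffffffffffff
vd[3] tail/keep -> 0x23
vd[4] tail/keep -> 0xae
vd[5] tail/keep -> 0x50
vd[6] tail/keep -> 0x47
vd[7] tail/keep -> 0x4d
vd[8] tail/keep -> 0xbc
vd[9] tail/keep -> 0x54
vd[10] tail/keep -> 0x06
vd[11] tail/keep -> 0xd7
vd[12] tail/keep -> 0x0a
vd[13] tail/keep -> 0x09
vd[14] tail/keep -> 0x05
vd[15] tail/keep -> 0x4b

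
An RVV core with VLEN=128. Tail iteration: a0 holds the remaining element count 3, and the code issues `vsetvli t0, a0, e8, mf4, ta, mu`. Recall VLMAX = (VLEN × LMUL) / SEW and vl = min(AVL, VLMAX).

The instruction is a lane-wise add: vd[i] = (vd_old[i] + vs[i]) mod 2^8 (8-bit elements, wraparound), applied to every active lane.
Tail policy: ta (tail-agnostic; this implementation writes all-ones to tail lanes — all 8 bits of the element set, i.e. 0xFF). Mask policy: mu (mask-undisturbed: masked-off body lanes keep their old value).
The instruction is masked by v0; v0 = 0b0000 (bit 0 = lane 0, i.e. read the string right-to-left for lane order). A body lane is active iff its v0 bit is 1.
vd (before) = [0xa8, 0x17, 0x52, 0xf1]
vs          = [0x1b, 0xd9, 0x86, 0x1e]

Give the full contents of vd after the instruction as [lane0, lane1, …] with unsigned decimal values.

vd = [168, 23, 82, 255]

lanes per group: 128·1/4/8 = 4
vl = min(AVL, VLMAX) = min(3, 4) = 3
[0] mask-off/keep = 0xa8
[1] mask-off/keep = 0x17
[2] mask-off/keep = 0x52
[3] tail/ones = 0xff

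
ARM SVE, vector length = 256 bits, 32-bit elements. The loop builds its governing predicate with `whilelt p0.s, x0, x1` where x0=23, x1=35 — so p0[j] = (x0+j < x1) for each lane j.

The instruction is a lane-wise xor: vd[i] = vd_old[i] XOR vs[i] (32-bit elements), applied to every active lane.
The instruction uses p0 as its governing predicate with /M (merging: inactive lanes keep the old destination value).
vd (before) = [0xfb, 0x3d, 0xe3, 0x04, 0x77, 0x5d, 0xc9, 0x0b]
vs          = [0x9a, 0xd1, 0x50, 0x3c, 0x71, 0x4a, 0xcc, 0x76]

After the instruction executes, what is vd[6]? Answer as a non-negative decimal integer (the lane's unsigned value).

lane count: 256 div 32 = 8
active while 23+j < 35, i.e. j ∈ [0,12) capped at 8 ⇒ 8
lane  0: xor(0xfb,0x9a) ⇒ 0x61
lane  1: xor(0x3d,0xd1) ⇒ 0xec
lane  2: xor(0xe3,0x50) ⇒ 0xb3
lane  3: xor(0x04,0x3c) ⇒ 0x38
lane  4: xor(0x77,0x71) ⇒ 0x06
lane  5: xor(0x5d,0x4a) ⇒ 0x17
lane  6: xor(0xc9,0xcc) ⇒ 0x05
lane  7: xor(0x0b,0x76) ⇒ 0x7d

vd[6] = 5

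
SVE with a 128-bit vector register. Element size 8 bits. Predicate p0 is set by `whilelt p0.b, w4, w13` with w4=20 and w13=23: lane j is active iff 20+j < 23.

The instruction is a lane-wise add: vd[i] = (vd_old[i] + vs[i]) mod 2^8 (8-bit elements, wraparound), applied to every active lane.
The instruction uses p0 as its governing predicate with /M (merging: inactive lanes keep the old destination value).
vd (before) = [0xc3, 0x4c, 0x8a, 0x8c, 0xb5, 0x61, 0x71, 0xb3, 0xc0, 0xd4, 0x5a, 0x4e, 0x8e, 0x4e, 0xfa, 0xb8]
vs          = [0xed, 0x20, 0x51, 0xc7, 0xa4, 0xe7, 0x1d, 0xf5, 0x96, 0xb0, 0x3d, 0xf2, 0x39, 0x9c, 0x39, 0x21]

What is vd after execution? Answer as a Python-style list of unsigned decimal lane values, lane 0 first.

lane count: 128 div 8 = 16
p0[j] = (20+j < 23); true for j=0..2 → 3 lanes set
[0] add(0xc3,0xed) = 0xb0
[1] add(0x4c,0x20) = 0x6c
[2] add(0x8a,0x51) = 0xdb
[3] tail/keep = 0x8c
[4] tail/keep = 0xb5
[5] tail/keep = 0x61
[6] tail/keep = 0x71
[7] tail/keep = 0xb3
[8] tail/keep = 0xc0
[9] tail/keep = 0xd4
[10] tail/keep = 0x5a
[11] tail/keep = 0x4e
[12] tail/keep = 0x8e
[13] tail/keep = 0x4e
[14] tail/keep = 0xfa
[15] tail/keep = 0xb8

vd = [176, 108, 219, 140, 181, 97, 113, 179, 192, 212, 90, 78, 142, 78, 250, 184]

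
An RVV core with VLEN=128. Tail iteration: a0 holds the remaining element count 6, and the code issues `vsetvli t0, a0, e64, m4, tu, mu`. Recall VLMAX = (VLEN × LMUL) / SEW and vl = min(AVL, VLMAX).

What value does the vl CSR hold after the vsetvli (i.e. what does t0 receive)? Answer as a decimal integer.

VLMAX = (128 × 4) / 64 = 8 lanes
vl = min(AVL, VLMAX) = min(6, 8) = 6

vl = 6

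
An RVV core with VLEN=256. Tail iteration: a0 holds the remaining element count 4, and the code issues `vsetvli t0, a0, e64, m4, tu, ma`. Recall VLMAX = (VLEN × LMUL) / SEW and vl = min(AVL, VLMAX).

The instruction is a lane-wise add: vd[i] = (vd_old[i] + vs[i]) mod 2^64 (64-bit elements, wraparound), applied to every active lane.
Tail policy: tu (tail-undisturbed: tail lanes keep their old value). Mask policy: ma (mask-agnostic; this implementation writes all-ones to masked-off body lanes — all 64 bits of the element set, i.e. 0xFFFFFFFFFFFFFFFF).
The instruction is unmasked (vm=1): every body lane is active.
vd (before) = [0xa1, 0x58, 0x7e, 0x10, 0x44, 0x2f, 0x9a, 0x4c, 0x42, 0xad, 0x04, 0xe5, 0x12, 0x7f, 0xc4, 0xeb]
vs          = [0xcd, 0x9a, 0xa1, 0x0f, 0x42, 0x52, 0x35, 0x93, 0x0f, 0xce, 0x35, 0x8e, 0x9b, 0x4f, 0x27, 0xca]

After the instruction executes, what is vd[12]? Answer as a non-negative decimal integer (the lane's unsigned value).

lanes per group: 256·4/64 = 16
AVL=4 ≤ VLMAX=16, so vl = 4
vd[0] add(0xa1,0xcd) -> 0x16e
vd[1] add(0x58,0x9a) -> 0xf2
vd[2] add(0x7e,0xa1) -> 0x11f
vd[3] add(0x10,0x0f) -> 0x1f
vd[4] tail/keep -> 0x44
vd[5] tail/keep -> 0x2f
vd[6] tail/keep -> 0x9a
vd[7] tail/keep -> 0x4c
vd[8] tail/keep -> 0x42
vd[9] tail/keep -> 0xad
vd[10] tail/keep -> 0x04
vd[11] tail/keep -> 0xe5
vd[12] tail/keep -> 0x12
vd[13] tail/keep -> 0x7f
vd[14] tail/keep -> 0xc4
vd[15] tail/keep -> 0xeb

vd[12] = 18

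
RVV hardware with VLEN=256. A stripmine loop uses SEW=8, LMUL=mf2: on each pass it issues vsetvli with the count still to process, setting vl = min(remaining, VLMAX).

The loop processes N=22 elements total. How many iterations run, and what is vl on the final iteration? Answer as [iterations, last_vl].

[iterations, last_vl] = [2, 6]

VLMAX = VLEN×LMUL/SEW = 256×1/2/8 = 16
iterations = ceil(22/16) = 2; final-pass vl = 6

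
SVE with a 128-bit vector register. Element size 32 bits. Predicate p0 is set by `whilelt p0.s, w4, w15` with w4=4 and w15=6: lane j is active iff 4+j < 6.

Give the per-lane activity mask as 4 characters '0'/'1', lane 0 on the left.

register lanes = 128/32 = 4
active while 4+j < 6, i.e. j ∈ [0,2) capped at 4 ⇒ 2
bits (lane 0 leftmost): 1100

predicate = 1100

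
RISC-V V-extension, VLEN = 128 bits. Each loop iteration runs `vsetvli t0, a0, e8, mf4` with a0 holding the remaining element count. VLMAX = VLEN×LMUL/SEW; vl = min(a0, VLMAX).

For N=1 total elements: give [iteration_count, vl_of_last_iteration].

lanes per group: 128·1/4/8 = 4
1 elements at 4/iter → 1 passes, remainder 1 on the last

[iterations, last_vl] = [1, 1]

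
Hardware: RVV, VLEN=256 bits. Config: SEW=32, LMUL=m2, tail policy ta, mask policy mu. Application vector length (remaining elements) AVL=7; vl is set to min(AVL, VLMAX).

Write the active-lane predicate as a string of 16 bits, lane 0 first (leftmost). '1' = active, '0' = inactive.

VLMAX = (256 × 2) / 32 = 16 lanes
vl ← min(7, 16) = 7
bits (lane 0 leftmost): 1111111000000000

predicate = 1111111000000000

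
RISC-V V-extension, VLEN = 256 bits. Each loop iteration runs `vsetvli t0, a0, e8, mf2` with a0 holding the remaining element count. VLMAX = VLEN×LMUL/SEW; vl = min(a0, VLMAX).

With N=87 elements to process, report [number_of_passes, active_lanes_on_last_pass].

[iterations, last_vl] = [6, 7]

VLMAX = (256 × 1/2) / 8 = 16 lanes
N=87: ⌈87/16⌉ = 6 iters; last vl = 87 − 5×16 = 7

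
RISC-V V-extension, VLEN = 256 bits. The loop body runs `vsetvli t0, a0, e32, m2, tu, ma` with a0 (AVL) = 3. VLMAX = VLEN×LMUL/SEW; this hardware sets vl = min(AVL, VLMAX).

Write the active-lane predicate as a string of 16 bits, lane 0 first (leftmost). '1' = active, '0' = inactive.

VLMAX = (256 × 2) / 32 = 16 lanes
vl ← min(3, 16) = 3
bits (lane 0 leftmost): 1110000000000000

predicate = 1110000000000000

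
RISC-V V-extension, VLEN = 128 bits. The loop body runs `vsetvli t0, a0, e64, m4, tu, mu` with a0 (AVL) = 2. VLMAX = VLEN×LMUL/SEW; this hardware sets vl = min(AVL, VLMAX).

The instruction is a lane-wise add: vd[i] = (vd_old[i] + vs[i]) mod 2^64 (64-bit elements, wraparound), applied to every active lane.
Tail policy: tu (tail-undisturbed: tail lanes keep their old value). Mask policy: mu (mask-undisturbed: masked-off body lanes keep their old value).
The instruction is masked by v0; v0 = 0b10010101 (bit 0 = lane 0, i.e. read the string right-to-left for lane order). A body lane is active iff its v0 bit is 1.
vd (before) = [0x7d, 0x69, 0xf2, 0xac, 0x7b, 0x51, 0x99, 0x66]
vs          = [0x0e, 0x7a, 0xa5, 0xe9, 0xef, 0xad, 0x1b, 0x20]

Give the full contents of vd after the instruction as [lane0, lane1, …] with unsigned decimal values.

VLMAX = (128 × 4) / 64 = 8 lanes
vl ← min(2, 8) = 2
vd[0] add(0x7d,0x0e) -> 0x8b
vd[1] mask-off/keep -> 0x69
vd[2] tail/keep -> 0xf2
vd[3] tail/keep -> 0xac
vd[4] tail/keep -> 0x7b
vd[5] tail/keep -> 0x51
vd[6] tail/keep -> 0x99
vd[7] tail/keep -> 0x66

vd = [139, 105, 242, 172, 123, 81, 153, 102]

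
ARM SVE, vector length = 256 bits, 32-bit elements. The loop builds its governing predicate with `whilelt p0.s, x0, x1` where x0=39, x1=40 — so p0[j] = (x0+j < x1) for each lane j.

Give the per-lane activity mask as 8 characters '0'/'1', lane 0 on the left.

register lanes = 256/32 = 8
p0[j] = (39+j < 40); true for j=0..0 → 1 lanes set
bits (lane 0 leftmost): 10000000

predicate = 10000000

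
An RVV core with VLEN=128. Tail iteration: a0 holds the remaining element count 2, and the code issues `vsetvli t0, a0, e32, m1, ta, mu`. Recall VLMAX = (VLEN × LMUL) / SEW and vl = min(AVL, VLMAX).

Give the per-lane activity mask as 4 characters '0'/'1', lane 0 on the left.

predicate = 1100

lanes per group: 128·1/32 = 4
AVL=2 ≤ VLMAX=4, so vl = 2
bits (lane 0 leftmost): 1100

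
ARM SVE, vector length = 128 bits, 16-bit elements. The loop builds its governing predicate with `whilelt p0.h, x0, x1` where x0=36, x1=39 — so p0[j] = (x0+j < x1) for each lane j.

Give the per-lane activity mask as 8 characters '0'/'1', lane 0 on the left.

register lanes = 128/16 = 8
active while 36+j < 39, i.e. j ∈ [0,3) capped at 8 ⇒ 3
bits (lane 0 leftmost): 11100000

predicate = 11100000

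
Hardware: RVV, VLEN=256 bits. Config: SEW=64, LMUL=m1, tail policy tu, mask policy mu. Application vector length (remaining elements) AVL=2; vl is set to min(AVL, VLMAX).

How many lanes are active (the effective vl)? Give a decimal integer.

vl = 2

lanes per group: 256·1/64 = 4
vl ← min(2, 4) = 2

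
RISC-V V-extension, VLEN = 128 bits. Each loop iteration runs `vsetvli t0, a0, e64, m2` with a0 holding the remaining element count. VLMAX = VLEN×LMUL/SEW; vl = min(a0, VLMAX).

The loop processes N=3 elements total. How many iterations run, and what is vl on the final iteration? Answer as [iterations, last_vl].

[iterations, last_vl] = [1, 3]

VLMAX = VLEN×LMUL/SEW = 128×2/64 = 4
3 elements at 4/iter → 1 passes, remainder 3 on the last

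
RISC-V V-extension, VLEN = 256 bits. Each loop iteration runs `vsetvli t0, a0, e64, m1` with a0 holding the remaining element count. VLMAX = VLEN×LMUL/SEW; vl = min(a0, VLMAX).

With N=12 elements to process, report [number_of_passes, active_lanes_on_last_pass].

lanes per group: 256·1/64 = 4
12 elements at 4/iter → 3 passes, remainder 4 on the last

[iterations, last_vl] = [3, 4]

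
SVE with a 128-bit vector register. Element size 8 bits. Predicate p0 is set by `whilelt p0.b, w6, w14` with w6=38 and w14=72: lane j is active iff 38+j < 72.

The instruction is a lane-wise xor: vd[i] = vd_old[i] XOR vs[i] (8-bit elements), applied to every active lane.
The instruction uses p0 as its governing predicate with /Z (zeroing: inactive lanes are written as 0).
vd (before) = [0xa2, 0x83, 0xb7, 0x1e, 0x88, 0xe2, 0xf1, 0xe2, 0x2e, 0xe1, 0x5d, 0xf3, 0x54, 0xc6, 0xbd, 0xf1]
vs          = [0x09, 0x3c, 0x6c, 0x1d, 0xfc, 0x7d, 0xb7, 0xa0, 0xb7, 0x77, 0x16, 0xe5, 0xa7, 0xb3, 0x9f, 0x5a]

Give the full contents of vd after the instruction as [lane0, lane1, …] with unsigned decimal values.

vd = [171, 191, 219, 3, 116, 159, 70, 66, 153, 150, 75, 22, 243, 117, 34, 171]

register lanes = 128/8 = 16
active while 38+j < 72, i.e. j ∈ [0,34) capped at 16 ⇒ 16
vd[0] xor(0xa2,0x09) -> 0xab
vd[1] xor(0x83,0x3c) -> 0xbf
vd[2] xor(0xb7,0x6c) -> 0xdb
vd[3] xor(0x1e,0x1d) -> 0x03
vd[4] xor(0x88,0xfc) -> 0x74
vd[5] xor(0xe2,0x7d) -> 0x9f
vd[6] xor(0xf1,0xb7) -> 0x46
vd[7] xor(0xe2,0xa0) -> 0x42
vd[8] xor(0x2e,0xb7) -> 0x99
vd[9] xor(0xe1,0x77) -> 0x96
vd[10] xor(0x5d,0x16) -> 0x4b
vd[11] xor(0xf3,0xe5) -> 0x16
vd[12] xor(0x54,0xa7) -> 0xf3
vd[13] xor(0xc6,0xb3) -> 0x75
vd[14] xor(0xbd,0x9f) -> 0x22
vd[15] xor(0xf1,0x5a) -> 0xab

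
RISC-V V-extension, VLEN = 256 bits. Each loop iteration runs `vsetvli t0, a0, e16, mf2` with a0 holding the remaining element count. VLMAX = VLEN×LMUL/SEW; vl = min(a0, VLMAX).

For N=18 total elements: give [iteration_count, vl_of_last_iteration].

[iterations, last_vl] = [3, 2]

VLMAX = (256 × 1/2) / 16 = 8 lanes
18 elements at 8/iter → 3 passes, remainder 2 on the last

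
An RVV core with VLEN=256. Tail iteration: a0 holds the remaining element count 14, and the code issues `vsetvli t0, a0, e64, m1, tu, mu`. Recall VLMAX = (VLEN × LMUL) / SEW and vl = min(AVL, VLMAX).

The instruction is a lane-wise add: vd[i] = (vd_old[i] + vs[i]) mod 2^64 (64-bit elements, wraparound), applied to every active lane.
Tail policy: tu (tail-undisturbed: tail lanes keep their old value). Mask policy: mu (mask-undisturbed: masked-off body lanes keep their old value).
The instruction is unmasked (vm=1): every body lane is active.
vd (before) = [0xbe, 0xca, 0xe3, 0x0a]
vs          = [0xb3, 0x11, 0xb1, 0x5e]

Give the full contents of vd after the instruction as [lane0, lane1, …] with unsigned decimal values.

vd = [369, 219, 404, 104]

lanes per group: 256·1/64 = 4
vl ← min(14, 4) = 4
lane  0: add(0xbe,0xb3) ⇒ 0x171
lane  1: add(0xca,0x11) ⇒ 0xdb
lane  2: add(0xe3,0xb1) ⇒ 0x194
lane  3: add(0x0a,0x5e) ⇒ 0x68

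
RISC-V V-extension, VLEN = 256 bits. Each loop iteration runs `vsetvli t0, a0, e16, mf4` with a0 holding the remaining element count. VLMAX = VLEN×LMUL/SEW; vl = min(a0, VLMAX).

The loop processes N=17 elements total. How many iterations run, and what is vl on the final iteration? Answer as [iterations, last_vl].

VLMAX = (256 × 1/4) / 16 = 4 lanes
iterations = ceil(17/4) = 5; final-pass vl = 1

[iterations, last_vl] = [5, 1]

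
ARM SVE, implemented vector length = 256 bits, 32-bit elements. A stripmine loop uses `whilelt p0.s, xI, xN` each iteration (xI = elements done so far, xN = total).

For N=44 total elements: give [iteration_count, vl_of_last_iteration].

register lanes = 256/32 = 8
N=44: ⌈44/8⌉ = 6 iters; last vl = 44 − 5×8 = 4

[iterations, last_vl] = [6, 4]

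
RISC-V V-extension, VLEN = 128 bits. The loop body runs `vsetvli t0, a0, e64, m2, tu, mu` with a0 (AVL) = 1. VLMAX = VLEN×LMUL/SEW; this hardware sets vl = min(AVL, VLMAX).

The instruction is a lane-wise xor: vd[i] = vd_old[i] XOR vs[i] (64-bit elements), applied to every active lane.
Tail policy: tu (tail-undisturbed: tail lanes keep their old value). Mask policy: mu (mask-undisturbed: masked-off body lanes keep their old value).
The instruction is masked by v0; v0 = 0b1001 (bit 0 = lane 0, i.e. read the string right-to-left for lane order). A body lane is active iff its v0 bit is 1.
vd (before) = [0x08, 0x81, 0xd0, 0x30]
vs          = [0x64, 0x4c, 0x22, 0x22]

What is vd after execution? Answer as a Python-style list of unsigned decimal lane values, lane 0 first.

vd = [108, 129, 208, 48]

lanes per group: 128·2/64 = 4
AVL=1 ≤ VLMAX=4, so vl = 1
lane  0: xor(0x08,0x64) ⇒ 0x6c
lane  1: tail/keep ⇒ 0x81
lane  2: tail/keep ⇒ 0xd0
lane  3: tail/keep ⇒ 0x30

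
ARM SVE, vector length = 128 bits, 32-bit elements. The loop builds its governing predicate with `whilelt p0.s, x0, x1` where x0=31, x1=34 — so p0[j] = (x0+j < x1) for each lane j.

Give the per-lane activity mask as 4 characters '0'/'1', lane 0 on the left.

predicate = 1110

register lanes = 128/32 = 4
active while 31+j < 34, i.e. j ∈ [0,3) capped at 4 ⇒ 3
bits (lane 0 leftmost): 1110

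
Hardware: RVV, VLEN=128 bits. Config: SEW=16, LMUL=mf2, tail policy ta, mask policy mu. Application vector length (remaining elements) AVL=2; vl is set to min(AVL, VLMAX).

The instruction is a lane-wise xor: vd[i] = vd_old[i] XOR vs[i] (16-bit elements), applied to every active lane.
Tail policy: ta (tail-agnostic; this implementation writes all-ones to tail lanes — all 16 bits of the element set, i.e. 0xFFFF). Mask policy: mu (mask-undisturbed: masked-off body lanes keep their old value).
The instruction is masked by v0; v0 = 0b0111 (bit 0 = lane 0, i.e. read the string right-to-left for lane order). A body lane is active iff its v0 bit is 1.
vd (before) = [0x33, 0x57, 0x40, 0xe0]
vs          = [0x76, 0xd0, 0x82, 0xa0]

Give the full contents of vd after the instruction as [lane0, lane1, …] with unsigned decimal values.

vd = [69, 135, 65535, 65535]

VLMAX = (128 × 1/2) / 16 = 4 lanes
vl ← min(2, 4) = 2
lane  0: xor(0x33,0x76) ⇒ 0x45
lane  1: xor(0x57,0xd0) ⇒ 0x87
lane  2: tail/ones ⇒ 0xffff
lane  3: tail/ones ⇒ 0xffff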